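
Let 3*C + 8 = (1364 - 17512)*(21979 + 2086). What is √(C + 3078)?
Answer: I*√129530798 ≈ 11381.0*I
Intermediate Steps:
C = -129533876 (C = -8/3 + ((1364 - 17512)*(21979 + 2086))/3 = -8/3 + (-16148*24065)/3 = -8/3 + (⅓)*(-388601620) = -8/3 - 388601620/3 = -129533876)
√(C + 3078) = √(-129533876 + 3078) = √(-129530798) = I*√129530798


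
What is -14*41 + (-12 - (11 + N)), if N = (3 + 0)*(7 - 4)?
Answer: -606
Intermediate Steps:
N = 9 (N = 3*3 = 9)
-14*41 + (-12 - (11 + N)) = -14*41 + (-12 - (11 + 9)) = -574 + (-12 - 1*20) = -574 + (-12 - 20) = -574 - 32 = -606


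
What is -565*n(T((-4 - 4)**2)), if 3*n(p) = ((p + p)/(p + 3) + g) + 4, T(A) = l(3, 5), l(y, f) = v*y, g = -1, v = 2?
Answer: -7345/9 ≈ -816.11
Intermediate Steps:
l(y, f) = 2*y
T(A) = 6 (T(A) = 2*3 = 6)
n(p) = 1 + 2*p/(3*(3 + p)) (n(p) = (((p + p)/(p + 3) - 1) + 4)/3 = (((2*p)/(3 + p) - 1) + 4)/3 = ((2*p/(3 + p) - 1) + 4)/3 = ((-1 + 2*p/(3 + p)) + 4)/3 = (3 + 2*p/(3 + p))/3 = 1 + 2*p/(3*(3 + p)))
-565*n(T((-4 - 4)**2)) = -565*(9 + 5*6)/(3*(3 + 6)) = -565*(9 + 30)/(3*9) = -565*39/(3*9) = -565*13/9 = -7345/9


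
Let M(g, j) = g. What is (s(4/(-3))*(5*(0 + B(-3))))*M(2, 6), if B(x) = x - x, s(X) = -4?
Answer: 0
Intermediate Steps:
B(x) = 0
(s(4/(-3))*(5*(0 + B(-3))))*M(2, 6) = -20*(0 + 0)*2 = -20*0*2 = -4*0*2 = 0*2 = 0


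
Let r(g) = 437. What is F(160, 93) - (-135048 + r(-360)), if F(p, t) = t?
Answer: 134704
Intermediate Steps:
F(160, 93) - (-135048 + r(-360)) = 93 - (-135048 + 437) = 93 - 1*(-134611) = 93 + 134611 = 134704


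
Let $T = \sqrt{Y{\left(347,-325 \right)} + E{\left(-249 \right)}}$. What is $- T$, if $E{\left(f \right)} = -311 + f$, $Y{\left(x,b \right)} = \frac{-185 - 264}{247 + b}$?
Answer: $- \frac{i \sqrt{3372018}}{78} \approx - 23.542 i$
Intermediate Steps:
$Y{\left(x,b \right)} = - \frac{449}{247 + b}$
$T = \frac{i \sqrt{3372018}}{78}$ ($T = \sqrt{- \frac{449}{247 - 325} - 560} = \sqrt{- \frac{449}{-78} - 560} = \sqrt{\left(-449\right) \left(- \frac{1}{78}\right) - 560} = \sqrt{\frac{449}{78} - 560} = \sqrt{- \frac{43231}{78}} = \frac{i \sqrt{3372018}}{78} \approx 23.542 i$)
$- T = - \frac{i \sqrt{3372018}}{78}$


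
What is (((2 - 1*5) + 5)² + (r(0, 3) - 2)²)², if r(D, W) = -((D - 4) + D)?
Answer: 64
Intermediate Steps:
r(D, W) = 4 - 2*D (r(D, W) = -((-4 + D) + D) = -(-4 + 2*D) = 4 - 2*D)
(((2 - 1*5) + 5)² + (r(0, 3) - 2)²)² = (((2 - 1*5) + 5)² + ((4 - 2*0) - 2)²)² = (((2 - 5) + 5)² + ((4 + 0) - 2)²)² = ((-3 + 5)² + (4 - 2)²)² = (2² + 2²)² = (4 + 4)² = 8² = 64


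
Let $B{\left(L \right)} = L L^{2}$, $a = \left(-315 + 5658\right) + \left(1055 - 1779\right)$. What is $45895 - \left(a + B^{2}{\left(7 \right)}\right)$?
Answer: $-76373$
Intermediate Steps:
$a = 4619$ ($a = 5343 - 724 = 4619$)
$B{\left(L \right)} = L^{3}$
$45895 - \left(a + B^{2}{\left(7 \right)}\right) = 45895 - \left(4619 + \left(7^{3}\right)^{2}\right) = 45895 - \left(4619 + 343^{2}\right) = 45895 - \left(4619 + 117649\right) = 45895 - 122268 = -76373$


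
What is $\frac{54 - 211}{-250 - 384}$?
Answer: $\frac{157}{634} \approx 0.24763$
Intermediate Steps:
$\frac{54 - 211}{-250 - 384} = - \frac{157}{-634} = \left(-157\right) \left(- \frac{1}{634}\right) = \frac{157}{634}$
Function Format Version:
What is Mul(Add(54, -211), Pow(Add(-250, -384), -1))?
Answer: Rational(157, 634) ≈ 0.24763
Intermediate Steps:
Mul(Add(54, -211), Pow(Add(-250, -384), -1)) = Mul(-157, Pow(-634, -1)) = Mul(-157, Rational(-1, 634)) = Rational(157, 634)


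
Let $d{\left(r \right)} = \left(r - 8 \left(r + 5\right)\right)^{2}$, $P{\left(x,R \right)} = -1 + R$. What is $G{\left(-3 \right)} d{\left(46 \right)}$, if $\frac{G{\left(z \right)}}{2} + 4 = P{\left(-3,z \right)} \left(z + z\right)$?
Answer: $5241760$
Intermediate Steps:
$G{\left(z \right)} = -8 + 4 z \left(-1 + z\right)$ ($G{\left(z \right)} = -8 + 2 \left(-1 + z\right) \left(z + z\right) = -8 + 2 \left(-1 + z\right) 2 z = -8 + 2 \cdot 2 z \left(-1 + z\right) = -8 + 4 z \left(-1 + z\right)$)
$d{\left(r \right)} = \left(-40 - 7 r\right)^{2}$ ($d{\left(r \right)} = \left(r - 8 \left(5 + r\right)\right)^{2} = \left(r - \left(40 + 8 r\right)\right)^{2} = \left(-40 - 7 r\right)^{2}$)
$G{\left(-3 \right)} d{\left(46 \right)} = \left(-8 + 4 \left(-3\right) \left(-1 - 3\right)\right) \left(40 + 7 \cdot 46\right)^{2} = \left(-8 + 4 \left(-3\right) \left(-4\right)\right) \left(40 + 322\right)^{2} = \left(-8 + 48\right) 362^{2} = 40 \cdot 131044 = 5241760$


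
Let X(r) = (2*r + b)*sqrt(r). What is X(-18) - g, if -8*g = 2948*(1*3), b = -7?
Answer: 2211/2 - 129*I*sqrt(2) ≈ 1105.5 - 182.43*I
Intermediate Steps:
X(r) = sqrt(r)*(-7 + 2*r) (X(r) = (2*r - 7)*sqrt(r) = (-7 + 2*r)*sqrt(r) = sqrt(r)*(-7 + 2*r))
g = -2211/2 (g = -737*1*3/2 = -737*3/2 = -1/8*8844 = -2211/2 ≈ -1105.5)
X(-18) - g = sqrt(-18)*(-7 + 2*(-18)) - 1*(-2211/2) = (3*I*sqrt(2))*(-7 - 36) + 2211/2 = (3*I*sqrt(2))*(-43) + 2211/2 = -129*I*sqrt(2) + 2211/2 = 2211/2 - 129*I*sqrt(2)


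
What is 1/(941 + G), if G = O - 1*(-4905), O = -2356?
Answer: 1/3490 ≈ 0.00028653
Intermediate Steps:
G = 2549 (G = -2356 - 1*(-4905) = -2356 + 4905 = 2549)
1/(941 + G) = 1/(941 + 2549) = 1/3490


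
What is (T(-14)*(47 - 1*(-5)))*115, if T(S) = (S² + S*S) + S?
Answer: 2260440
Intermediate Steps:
T(S) = S + 2*S² (T(S) = (S² + S²) + S = 2*S² + S = S + 2*S²)
(T(-14)*(47 - 1*(-5)))*115 = ((-14*(1 + 2*(-14)))*(47 - 1*(-5)))*115 = ((-14*(1 - 28))*(47 + 5))*115 = (-14*(-27)*52)*115 = (378*52)*115 = 19656*115 = 2260440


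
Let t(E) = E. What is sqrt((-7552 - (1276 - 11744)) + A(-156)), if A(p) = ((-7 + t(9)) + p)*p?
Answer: 2*sqrt(6735) ≈ 164.13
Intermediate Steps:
A(p) = p*(2 + p) (A(p) = ((-7 + 9) + p)*p = (2 + p)*p = p*(2 + p))
sqrt((-7552 - (1276 - 11744)) + A(-156)) = sqrt((-7552 - (1276 - 11744)) - 156*(2 - 156)) = sqrt((-7552 - 1*(-10468)) - 156*(-154)) = sqrt((-7552 + 10468) + 24024) = sqrt(2916 + 24024) = sqrt(26940) = 2*sqrt(6735)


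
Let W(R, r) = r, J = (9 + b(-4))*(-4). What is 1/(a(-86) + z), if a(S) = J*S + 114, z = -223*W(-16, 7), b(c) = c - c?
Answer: 1/1649 ≈ 0.00060643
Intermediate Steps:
b(c) = 0
J = -36 (J = (9 + 0)*(-4) = 9*(-4) = -36)
z = -1561 (z = -223*7 = -1561)
a(S) = 114 - 36*S (a(S) = -36*S + 114 = 114 - 36*S)
1/(a(-86) + z) = 1/((114 - 36*(-86)) - 1561) = 1/((114 + 3096) - 1561) = 1/(3210 - 1561) = 1/1649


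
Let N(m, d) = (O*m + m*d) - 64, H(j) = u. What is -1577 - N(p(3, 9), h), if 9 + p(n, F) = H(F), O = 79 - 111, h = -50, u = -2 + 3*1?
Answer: -2169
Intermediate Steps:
u = 1 (u = -2 + 3 = 1)
O = -32
H(j) = 1
p(n, F) = -8 (p(n, F) = -9 + 1 = -8)
N(m, d) = -64 - 32*m + d*m (N(m, d) = (-32*m + m*d) - 64 = (-32*m + d*m) - 64 = -64 - 32*m + d*m)
-1577 - N(p(3, 9), h) = -1577 - (-64 - 32*(-8) - 50*(-8)) = -1577 - (-64 + 256 + 400) = -1577 - 1*592 = -1577 - 592 = -2169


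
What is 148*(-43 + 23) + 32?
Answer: -2928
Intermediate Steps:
148*(-43 + 23) + 32 = 148*(-20) + 32 = -2960 + 32 = -2928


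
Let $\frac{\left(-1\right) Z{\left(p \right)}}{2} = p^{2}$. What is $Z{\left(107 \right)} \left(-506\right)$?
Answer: $11586388$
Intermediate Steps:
$Z{\left(p \right)} = - 2 p^{2}$
$Z{\left(107 \right)} \left(-506\right) = - 2 \cdot 107^{2} \left(-506\right) = \left(-2\right) 11449 \left(-506\right) = \left(-22898\right) \left(-506\right) = 11586388$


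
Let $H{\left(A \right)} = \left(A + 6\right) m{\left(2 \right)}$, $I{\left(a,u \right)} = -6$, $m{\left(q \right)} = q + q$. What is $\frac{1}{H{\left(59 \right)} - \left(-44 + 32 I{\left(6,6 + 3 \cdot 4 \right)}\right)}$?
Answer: $\frac{1}{496} \approx 0.0020161$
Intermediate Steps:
$m{\left(q \right)} = 2 q$
$H{\left(A \right)} = 24 + 4 A$ ($H{\left(A \right)} = \left(A + 6\right) 2 \cdot 2 = \left(6 + A\right) 4 = 24 + 4 A$)
$\frac{1}{H{\left(59 \right)} - \left(-44 + 32 I{\left(6,6 + 3 \cdot 4 \right)}\right)} = \frac{1}{\left(24 + 4 \cdot 59\right) + \left(\left(-32\right) \left(-6\right) + 44\right)} = \frac{1}{\left(24 + 236\right) + \left(192 + 44\right)} = \frac{1}{260 + 236} = \frac{1}{496}$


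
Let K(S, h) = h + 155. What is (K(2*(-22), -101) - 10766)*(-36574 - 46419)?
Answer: 889021016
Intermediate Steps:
K(S, h) = 155 + h
(K(2*(-22), -101) - 10766)*(-36574 - 46419) = ((155 - 101) - 10766)*(-36574 - 46419) = (54 - 10766)*(-82993) = -10712*(-82993) = 889021016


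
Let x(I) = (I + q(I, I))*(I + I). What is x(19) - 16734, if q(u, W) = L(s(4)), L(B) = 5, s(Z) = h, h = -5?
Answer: -15822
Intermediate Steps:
s(Z) = -5
q(u, W) = 5
x(I) = 2*I*(5 + I) (x(I) = (I + 5)*(I + I) = (5 + I)*(2*I) = 2*I*(5 + I))
x(19) - 16734 = 2*19*(5 + 19) - 16734 = 2*19*24 - 16734 = 912 - 16734 = -15822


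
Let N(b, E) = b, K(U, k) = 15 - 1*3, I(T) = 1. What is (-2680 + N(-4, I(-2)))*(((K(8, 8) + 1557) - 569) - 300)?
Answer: -1878800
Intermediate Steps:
K(U, k) = 12 (K(U, k) = 15 - 3 = 12)
(-2680 + N(-4, I(-2)))*(((K(8, 8) + 1557) - 569) - 300) = (-2680 - 4)*(((12 + 1557) - 569) - 300) = -2684*((1569 - 569) - 300) = -2684*(1000 - 300) = -2684*700 = -1878800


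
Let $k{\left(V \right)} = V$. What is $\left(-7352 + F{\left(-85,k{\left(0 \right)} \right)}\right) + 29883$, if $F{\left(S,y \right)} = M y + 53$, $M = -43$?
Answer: $22584$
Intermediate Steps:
$F{\left(S,y \right)} = 53 - 43 y$ ($F{\left(S,y \right)} = - 43 y + 53 = 53 - 43 y$)
$\left(-7352 + F{\left(-85,k{\left(0 \right)} \right)}\right) + 29883 = \left(-7352 + \left(53 - 0\right)\right) + 29883 = \left(-7352 + \left(53 + 0\right)\right) + 29883 = \left(-7352 + 53\right) + 29883 = -7299 + 29883 = 22584$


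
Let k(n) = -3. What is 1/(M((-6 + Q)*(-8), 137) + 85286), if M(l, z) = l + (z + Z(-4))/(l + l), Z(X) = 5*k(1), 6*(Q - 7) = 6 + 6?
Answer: 24/2046227 ≈ 1.1729e-5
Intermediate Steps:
Q = 9 (Q = 7 + (6 + 6)/6 = 7 + (⅙)*12 = 7 + 2 = 9)
Z(X) = -15 (Z(X) = 5*(-3) = -15)
M(l, z) = l + (-15 + z)/(2*l) (M(l, z) = l + (z - 15)/(l + l) = l + (-15 + z)/((2*l)) = l + (-15 + z)*(1/(2*l)) = l + (-15 + z)/(2*l))
1/(M((-6 + Q)*(-8), 137) + 85286) = 1/((-15 + 137 + 2*((-6 + 9)*(-8))²)/(2*(((-6 + 9)*(-8)))) + 85286) = 1/((-15 + 137 + 2*(3*(-8))²)/(2*((3*(-8)))) + 85286) = 1/((½)*(-15 + 137 + 2*(-24)²)/(-24) + 85286) = 1/((½)*(-1/24)*(-15 + 137 + 2*576) + 85286) = 1/((½)*(-1/24)*(-15 + 137 + 1152) + 85286) = 1/((½)*(-1/24)*1274 + 85286) = 1/(-637/24 + 85286) = 1/(2046227/24) = 24/2046227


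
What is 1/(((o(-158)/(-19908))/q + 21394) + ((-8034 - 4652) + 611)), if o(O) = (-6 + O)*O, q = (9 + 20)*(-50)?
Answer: 45675/425645366 ≈ 0.00010731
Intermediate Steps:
q = -1450 (q = 29*(-50) = -1450)
o(O) = O*(-6 + O)
1/(((o(-158)/(-19908))/q + 21394) + ((-8034 - 4652) + 611)) = 1/(((-158*(-6 - 158)/(-19908))/(-1450) + 21394) + ((-8034 - 4652) + 611)) = 1/(((-158*(-164)*(-1/19908))*(-1/1450) + 21394) + (-12686 + 611)) = 1/(((25912*(-1/19908))*(-1/1450) + 21394) - 12075) = 1/((-82/63*(-1/1450) + 21394) - 12075) = 1/((41/45675 + 21394) - 12075) = 1/(977170991/45675 - 12075) = 1/(425645366/45675) = 45675/425645366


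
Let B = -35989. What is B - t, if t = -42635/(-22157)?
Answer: -797450908/22157 ≈ -35991.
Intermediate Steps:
t = 42635/22157 (t = -42635*(-1/22157) = 42635/22157 ≈ 1.9242)
B - t = -35989 - 1*42635/22157 = -35989 - 42635/22157 = -797450908/22157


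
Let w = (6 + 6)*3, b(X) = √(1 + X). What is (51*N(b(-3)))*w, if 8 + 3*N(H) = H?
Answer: -4896 + 612*I*√2 ≈ -4896.0 + 865.5*I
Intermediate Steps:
N(H) = -8/3 + H/3
w = 36 (w = 12*3 = 36)
(51*N(b(-3)))*w = (51*(-8/3 + √(1 - 3)/3))*36 = (51*(-8/3 + √(-2)/3))*36 = (51*(-8/3 + (I*√2)/3))*36 = (51*(-8/3 + I*√2/3))*36 = (-136 + 17*I*√2)*36 = -4896 + 612*I*√2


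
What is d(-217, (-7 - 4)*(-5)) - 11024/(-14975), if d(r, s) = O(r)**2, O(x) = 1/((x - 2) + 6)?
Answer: 500162831/679400775 ≈ 0.73618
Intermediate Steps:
O(x) = 1/(4 + x) (O(x) = 1/((-2 + x) + 6) = 1/(4 + x))
d(r, s) = (4 + r)**(-2) (d(r, s) = (1/(4 + r))**2 = (4 + r)**(-2))
d(-217, (-7 - 4)*(-5)) - 11024/(-14975) = (4 - 217)**(-2) - 11024/(-14975) = (-213)**(-2) - 11024*(-1/14975) = 1/45369 + 11024/14975 = 500162831/679400775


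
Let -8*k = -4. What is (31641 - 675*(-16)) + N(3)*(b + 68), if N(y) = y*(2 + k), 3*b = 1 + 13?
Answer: 42986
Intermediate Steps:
k = ½ (k = -⅛*(-4) = ½ ≈ 0.50000)
b = 14/3 (b = (1 + 13)/3 = (⅓)*14 = 14/3 ≈ 4.6667)
N(y) = 5*y/2 (N(y) = y*(2 + ½) = y*(5/2) = 5*y/2)
(31641 - 675*(-16)) + N(3)*(b + 68) = (31641 - 675*(-16)) + ((5/2)*3)*(14/3 + 68) = (31641 + 10800) + (15/2)*(218/3) = 42441 + 545 = 42986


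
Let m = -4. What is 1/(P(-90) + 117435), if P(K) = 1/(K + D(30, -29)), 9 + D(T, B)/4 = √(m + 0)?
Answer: 1871913774/219828179252881 + 8*I/219828179252881 ≈ 8.5153e-6 + 3.6392e-14*I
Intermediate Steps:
D(T, B) = -36 + 8*I (D(T, B) = -36 + 4*√(-4 + 0) = -36 + 4*√(-4) = -36 + 4*(2*I) = -36 + 8*I)
P(K) = 1/(-36 + K + 8*I) (P(K) = 1/(K + (-36 + 8*I)) = 1/(-36 + K + 8*I))
1/(P(-90) + 117435) = 1/(1/(-36 - 90 + 8*I) + 117435) = 1/(1/(-126 + 8*I) + 117435) = 1/((-126 - 8*I)/15940 + 117435) = 1/(117435 + (-126 - 8*I)/15940)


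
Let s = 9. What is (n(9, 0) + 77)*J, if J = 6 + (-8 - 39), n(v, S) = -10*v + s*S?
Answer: 533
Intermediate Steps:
n(v, S) = -10*v + 9*S
J = -41 (J = 6 - 47 = -41)
(n(9, 0) + 77)*J = ((-10*9 + 9*0) + 77)*(-41) = ((-90 + 0) + 77)*(-41) = (-90 + 77)*(-41) = -13*(-41) = 533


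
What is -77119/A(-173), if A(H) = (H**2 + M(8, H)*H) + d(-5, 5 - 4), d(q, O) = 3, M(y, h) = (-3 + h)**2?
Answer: 3353/231692 ≈ 0.014472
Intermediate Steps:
A(H) = 3 + H**2 + H*(-3 + H)**2 (A(H) = (H**2 + (-3 + H)**2*H) + 3 = (H**2 + H*(-3 + H)**2) + 3 = 3 + H**2 + H*(-3 + H)**2)
-77119/A(-173) = -77119/(3 + (-173)**2 - 173*(-3 - 173)**2) = -77119/(3 + 29929 - 173*(-176)**2) = -77119/(3 + 29929 - 173*30976) = -77119/(3 + 29929 - 5358848) = -77119/(-5328916) = -77119*(-1/5328916) = 3353/231692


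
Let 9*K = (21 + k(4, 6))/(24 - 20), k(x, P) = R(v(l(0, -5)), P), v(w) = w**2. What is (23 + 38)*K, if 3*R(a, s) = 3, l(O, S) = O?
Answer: 671/18 ≈ 37.278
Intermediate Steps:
R(a, s) = 1 (R(a, s) = (1/3)*3 = 1)
k(x, P) = 1
K = 11/18 (K = ((21 + 1)/(24 - 20))/9 = (22/4)/9 = (22*(1/4))/9 = (1/9)*(11/2) = 11/18 ≈ 0.61111)
(23 + 38)*K = (23 + 38)*(11/18) = 61*(11/18) = 671/18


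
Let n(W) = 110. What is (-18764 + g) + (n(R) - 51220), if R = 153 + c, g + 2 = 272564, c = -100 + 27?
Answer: 202688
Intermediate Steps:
c = -73
g = 272562 (g = -2 + 272564 = 272562)
R = 80 (R = 153 - 73 = 80)
(-18764 + g) + (n(R) - 51220) = (-18764 + 272562) + (110 - 51220) = 253798 - 51110 = 202688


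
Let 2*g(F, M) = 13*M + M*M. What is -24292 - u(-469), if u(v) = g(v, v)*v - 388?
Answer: 50127204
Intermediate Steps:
g(F, M) = M²/2 + 13*M/2 (g(F, M) = (13*M + M*M)/2 = (13*M + M²)/2 = (M² + 13*M)/2 = M²/2 + 13*M/2)
u(v) = -388 + v²*(13 + v)/2 (u(v) = (v*(13 + v)/2)*v - 388 = v²*(13 + v)/2 - 388 = -388 + v²*(13 + v)/2)
-24292 - u(-469) = -24292 - (-388 + (½)*(-469)²*(13 - 469)) = -24292 - (-388 + (½)*219961*(-456)) = -24292 - (-388 - 50151108) = -24292 - 1*(-50151496) = -24292 + 50151496 = 50127204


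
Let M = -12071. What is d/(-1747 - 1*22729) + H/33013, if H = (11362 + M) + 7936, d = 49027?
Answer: -1441640299/808026188 ≈ -1.7842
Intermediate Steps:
H = 7227 (H = (11362 - 12071) + 7936 = -709 + 7936 = 7227)
d/(-1747 - 1*22729) + H/33013 = 49027/(-1747 - 1*22729) + 7227/33013 = 49027/(-1747 - 22729) + 7227*(1/33013) = 49027/(-24476) + 7227/33013 = 49027*(-1/24476) + 7227/33013 = -49027/24476 + 7227/33013 = -1441640299/808026188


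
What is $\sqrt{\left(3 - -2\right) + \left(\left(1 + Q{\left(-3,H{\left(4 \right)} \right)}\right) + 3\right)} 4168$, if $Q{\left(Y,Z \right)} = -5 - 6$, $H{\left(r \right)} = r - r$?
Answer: $4168 i \sqrt{2} \approx 5894.4 i$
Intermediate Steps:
$H{\left(r \right)} = 0$
$Q{\left(Y,Z \right)} = -11$ ($Q{\left(Y,Z \right)} = -5 - 6 = -11$)
$\sqrt{\left(3 - -2\right) + \left(\left(1 + Q{\left(-3,H{\left(4 \right)} \right)}\right) + 3\right)} 4168 = \sqrt{\left(3 - -2\right) + \left(\left(1 - 11\right) + 3\right)} 4168 = \sqrt{\left(3 + 2\right) + \left(-10 + 3\right)} 4168 = \sqrt{5 - 7} \cdot 4168 = \sqrt{-2} \cdot 4168 = i \sqrt{2} \cdot 4168 = 4168 i \sqrt{2}$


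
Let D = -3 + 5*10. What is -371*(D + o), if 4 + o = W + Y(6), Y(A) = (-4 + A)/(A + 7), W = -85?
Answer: 201824/13 ≈ 15525.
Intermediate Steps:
Y(A) = (-4 + A)/(7 + A)
D = 47 (D = -3 + 50 = 47)
o = -1155/13 (o = -4 + (-85 + (-4 + 6)/(7 + 6)) = -4 + (-85 + 2/13) = -4 - 1103/13 = -1155/13 ≈ -88.846)
-371*(D + o) = -371*(47 - 1155/13) = -371*(-544/13) = 201824/13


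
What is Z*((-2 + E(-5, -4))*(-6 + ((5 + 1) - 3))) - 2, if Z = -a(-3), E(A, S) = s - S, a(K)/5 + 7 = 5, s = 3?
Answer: -152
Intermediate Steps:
a(K) = -10 (a(K) = -35 + 5*5 = -35 + 25 = -10)
E(A, S) = 3 - S
Z = 10 (Z = -1*(-10) = 10)
Z*((-2 + E(-5, -4))*(-6 + ((5 + 1) - 3))) - 2 = 10*((-2 + (3 - 1*(-4)))*(-6 + ((5 + 1) - 3))) - 2 = 10*((-2 + (3 + 4))*(-6 + (6 - 3))) - 2 = 10*((-2 + 7)*(-6 + 3)) - 2 = 10*(5*(-3)) - 2 = 10*(-15) - 2 = -150 - 2 = -152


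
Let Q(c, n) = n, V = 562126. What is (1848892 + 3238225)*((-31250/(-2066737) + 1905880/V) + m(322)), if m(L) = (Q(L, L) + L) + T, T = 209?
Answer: 2530696821937168503241/580883301431 ≈ 4.3566e+9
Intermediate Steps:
m(L) = 209 + 2*L (m(L) = (L + L) + 209 = 2*L + 209 = 209 + 2*L)
(1848892 + 3238225)*((-31250/(-2066737) + 1905880/V) + m(322)) = (1848892 + 3238225)*((-31250/(-2066737) + 1905880/562126) + (209 + 2*322)) = 5087117*((-31250*(-1/2066737) + 1905880*(1/562126)) + (209 + 644)) = 5087117*((31250/2066737 + 952940/281063) + 853) = 5087117*(1978259575530/580883301431 + 853) = 5087117*(497471715696173/580883301431) = 2530696821937168503241/580883301431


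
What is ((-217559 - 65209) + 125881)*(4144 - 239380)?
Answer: 36905470332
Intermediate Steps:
((-217559 - 65209) + 125881)*(4144 - 239380) = (-282768 + 125881)*(-235236) = -156887*(-235236) = 36905470332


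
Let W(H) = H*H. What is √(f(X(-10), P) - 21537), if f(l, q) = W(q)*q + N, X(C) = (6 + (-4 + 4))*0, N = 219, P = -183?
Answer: I*√6149805 ≈ 2479.9*I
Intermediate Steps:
W(H) = H²
X(C) = 0 (X(C) = (6 + 0)*0 = 6*0 = 0)
f(l, q) = 219 + q³ (f(l, q) = q²*q + 219 = q³ + 219 = 219 + q³)
√(f(X(-10), P) - 21537) = √((219 + (-183)³) - 21537) = √((219 - 6128487) - 21537) = √(-6128268 - 21537) = √(-6149805) = I*√6149805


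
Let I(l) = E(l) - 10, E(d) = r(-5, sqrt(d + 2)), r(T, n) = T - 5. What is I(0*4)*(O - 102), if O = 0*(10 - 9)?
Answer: 2040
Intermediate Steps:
r(T, n) = -5 + T
E(d) = -10 (E(d) = -5 - 5 = -10)
O = 0 (O = 0*1 = 0)
I(l) = -20 (I(l) = -10 - 10 = -20)
I(0*4)*(O - 102) = -20*(0 - 102) = -20*(-102) = 2040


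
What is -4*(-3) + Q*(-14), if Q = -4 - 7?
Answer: 166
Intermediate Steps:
Q = -11
-4*(-3) + Q*(-14) = -4*(-3) - 11*(-14) = 12 + 154 = 166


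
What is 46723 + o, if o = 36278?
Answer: 83001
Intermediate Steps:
46723 + o = 46723 + 36278 = 83001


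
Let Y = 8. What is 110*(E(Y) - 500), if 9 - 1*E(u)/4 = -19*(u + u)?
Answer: 82720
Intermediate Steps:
E(u) = 36 + 152*u (E(u) = 36 - (-76)*(u + u) = 36 - (-76)*2*u = 36 - (-152)*u = 36 + 152*u)
110*(E(Y) - 500) = 110*((36 + 152*8) - 500) = 110*((36 + 1216) - 500) = 110*(1252 - 500) = 110*752 = 82720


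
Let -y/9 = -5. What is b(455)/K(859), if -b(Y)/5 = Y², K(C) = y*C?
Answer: -207025/7731 ≈ -26.779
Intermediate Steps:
y = 45 (y = -9*(-5) = 45)
K(C) = 45*C
b(Y) = -5*Y²
b(455)/K(859) = (-5*455²)/((45*859)) = -5*207025/38655 = -1035125*1/38655 = -207025/7731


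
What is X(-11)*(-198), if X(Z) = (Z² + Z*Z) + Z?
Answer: -45738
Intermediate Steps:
X(Z) = Z + 2*Z² (X(Z) = (Z² + Z²) + Z = 2*Z² + Z = Z + 2*Z²)
X(-11)*(-198) = -11*(1 + 2*(-11))*(-198) = -11*(1 - 22)*(-198) = -11*(-21)*(-198) = 231*(-198) = -45738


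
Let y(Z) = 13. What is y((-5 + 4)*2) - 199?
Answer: -186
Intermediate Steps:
y((-5 + 4)*2) - 199 = 13 - 199 = -186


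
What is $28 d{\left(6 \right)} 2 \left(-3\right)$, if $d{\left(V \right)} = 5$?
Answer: $-840$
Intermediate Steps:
$28 d{\left(6 \right)} 2 \left(-3\right) = 28 \cdot 5 \cdot 2 \left(-3\right) = 140 \left(-6\right) = -840$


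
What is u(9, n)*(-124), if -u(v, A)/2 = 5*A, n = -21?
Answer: -26040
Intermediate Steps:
u(v, A) = -10*A
u(9, n)*(-124) = -10*(-21)*(-124) = 210*(-124) = -26040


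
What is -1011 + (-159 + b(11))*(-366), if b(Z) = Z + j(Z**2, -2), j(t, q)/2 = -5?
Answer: 56817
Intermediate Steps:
j(t, q) = -10 (j(t, q) = 2*(-5) = -10)
b(Z) = -10 + Z (b(Z) = Z - 10 = -10 + Z)
-1011 + (-159 + b(11))*(-366) = -1011 + (-159 + (-10 + 11))*(-366) = -1011 + (-159 + 1)*(-366) = -1011 - 158*(-366) = -1011 + 57828 = 56817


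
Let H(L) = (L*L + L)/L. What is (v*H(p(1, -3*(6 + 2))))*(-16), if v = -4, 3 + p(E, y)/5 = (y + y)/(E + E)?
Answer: -8576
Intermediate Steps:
p(E, y) = -15 + 5*y/E (p(E, y) = -15 + 5*((y + y)/(E + E)) = -15 + 5*((2*y)/((2*E))) = -15 + 5*((2*y)*(1/(2*E))) = -15 + 5*(y/E) = -15 + 5*y/E)
H(L) = (L + L**2)/L (H(L) = (L**2 + L)/L = (L + L**2)/L)
(v*H(p(1, -3*(6 + 2))))*(-16) = -4*(1 + (-15 + 5*(-3*(6 + 2))/1))*(-16) = -4*(1 + (-15 + 5*(-3*8)*1))*(-16) = -4*(1 + (-15 + 5*(-24)*1))*(-16) = -4*(1 + (-15 - 120))*(-16) = -4*(1 - 135)*(-16) = -4*(-134)*(-16) = 536*(-16) = -8576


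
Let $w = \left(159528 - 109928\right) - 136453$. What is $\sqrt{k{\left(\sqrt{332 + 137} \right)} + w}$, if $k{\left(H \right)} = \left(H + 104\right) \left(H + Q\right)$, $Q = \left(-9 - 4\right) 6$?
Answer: $\sqrt{-94496 + 26 \sqrt{469}} \approx 306.48 i$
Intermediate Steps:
$Q = -78$ ($Q = \left(-13\right) 6 = -78$)
$w = -86853$ ($w = 49600 - 136453 = -86853$)
$k{\left(H \right)} = \left(-78 + H\right) \left(104 + H\right)$ ($k{\left(H \right)} = \left(H + 104\right) \left(H - 78\right) = \left(104 + H\right) \left(-78 + H\right) = \left(-78 + H\right) \left(104 + H\right)$)
$\sqrt{k{\left(\sqrt{332 + 137} \right)} + w} = \sqrt{\left(-8112 + \left(\sqrt{332 + 137}\right)^{2} + 26 \sqrt{332 + 137}\right) - 86853} = \sqrt{\left(-8112 + \left(\sqrt{469}\right)^{2} + 26 \sqrt{469}\right) - 86853} = \sqrt{\left(-8112 + 469 + 26 \sqrt{469}\right) - 86853} = \sqrt{\left(-7643 + 26 \sqrt{469}\right) - 86853} = \sqrt{-94496 + 26 \sqrt{469}}$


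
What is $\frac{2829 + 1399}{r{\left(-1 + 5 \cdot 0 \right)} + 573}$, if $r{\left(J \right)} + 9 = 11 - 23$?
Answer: $\frac{1057}{138} \approx 7.6594$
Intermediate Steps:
$r{\left(J \right)} = -21$ ($r{\left(J \right)} = -9 + \left(11 - 23\right) = -9 - 12 = -21$)
$\frac{2829 + 1399}{r{\left(-1 + 5 \cdot 0 \right)} + 573} = \frac{2829 + 1399}{-21 + 573} = \frac{4228}{552} = 4228 \cdot \frac{1}{552} = \frac{1057}{138}$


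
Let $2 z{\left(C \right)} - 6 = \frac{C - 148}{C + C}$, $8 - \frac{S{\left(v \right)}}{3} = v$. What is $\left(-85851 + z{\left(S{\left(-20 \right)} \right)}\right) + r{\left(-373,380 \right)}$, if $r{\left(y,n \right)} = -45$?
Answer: $- \frac{1803757}{21} \approx -85893.0$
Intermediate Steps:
$S{\left(v \right)} = 24 - 3 v$
$z{\left(C \right)} = 3 + \frac{-148 + C}{4 C}$ ($z{\left(C \right)} = 3 + \frac{\left(C - 148\right) \frac{1}{C + C}}{2} = 3 + \frac{\left(-148 + C\right) \frac{1}{2 C}}{2} = 3 + \frac{\frac{1}{2} \frac{1}{C} \left(-148 + C\right)}{2} = 3 + \frac{-148 + C}{4 C}$)
$\left(-85851 + z{\left(S{\left(-20 \right)} \right)}\right) + r{\left(-373,380 \right)} = \left(-85851 + \left(\frac{13}{4} - \frac{37}{24 - -60}\right)\right) - 45 = \left(-85851 + \left(\frac{13}{4} - \frac{37}{24 + 60}\right)\right) - 45 = \left(-85851 + \left(\frac{13}{4} - \frac{37}{84}\right)\right) - 45 = \left(-85851 + \frac{59}{21}\right) - 45 = - \frac{1802812}{21} - 45 = - \frac{1803757}{21}$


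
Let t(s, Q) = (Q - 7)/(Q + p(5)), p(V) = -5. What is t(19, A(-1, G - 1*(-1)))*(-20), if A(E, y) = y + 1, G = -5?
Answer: -25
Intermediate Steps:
A(E, y) = 1 + y
t(s, Q) = (-7 + Q)/(-5 + Q) (t(s, Q) = (Q - 7)/(Q - 5) = (-7 + Q)/(-5 + Q))
t(19, A(-1, G - 1*(-1)))*(-20) = ((-7 + (1 + (-5 - 1*(-1))))/(-5 + (1 + (-5 - 1*(-1)))))*(-20) = ((-7 + (1 + (-5 + 1)))/(-5 + (1 + (-5 + 1))))*(-20) = ((-7 + (1 - 4))/(-5 + (1 - 4)))*(-20) = ((-7 - 3)/(-5 - 3))*(-20) = (-10/(-8))*(-20) = -⅛*(-10)*(-20) = (5/4)*(-20) = -25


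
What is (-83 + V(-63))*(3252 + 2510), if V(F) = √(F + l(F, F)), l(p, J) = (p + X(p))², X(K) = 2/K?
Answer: -478246 + 5762*√15518794/63 ≈ -1.1795e+5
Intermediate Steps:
l(p, J) = (p + 2/p)²
V(F) = √(F + (2 + F²)²/F²)
(-83 + V(-63))*(3252 + 2510) = (-83 + √(4 - 63 + (-63)² + 4/(-63)²))*(3252 + 2510) = (-83 + √(4 - 63 + 3969 + 4*(1/3969)))*5762 = (-83 + √(4 - 63 + 3969 + 4/3969))*5762 = (-83 + √(15518794/3969))*5762 = (-83 + √15518794/63)*5762 = -478246 + 5762*√15518794/63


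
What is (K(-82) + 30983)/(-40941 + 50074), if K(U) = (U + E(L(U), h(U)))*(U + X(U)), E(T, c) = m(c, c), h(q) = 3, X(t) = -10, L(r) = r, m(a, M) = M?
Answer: 38251/9133 ≈ 4.1882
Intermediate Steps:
E(T, c) = c
K(U) = (-10 + U)*(3 + U) (K(U) = (U + 3)*(U - 10) = (3 + U)*(-10 + U) = (-10 + U)*(3 + U))
(K(-82) + 30983)/(-40941 + 50074) = ((-30 + (-82)² - 7*(-82)) + 30983)/(-40941 + 50074) = ((-30 + 6724 + 574) + 30983)/9133 = (7268 + 30983)*(1/9133) = 38251*(1/9133) = 38251/9133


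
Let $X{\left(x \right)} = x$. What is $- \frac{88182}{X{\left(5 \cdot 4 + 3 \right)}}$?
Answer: $-3834$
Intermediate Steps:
$- \frac{88182}{X{\left(5 \cdot 4 + 3 \right)}} = - \frac{88182}{5 \cdot 4 + 3} = - \frac{88182}{20 + 3} = - \frac{88182}{23} = \left(-88182\right) \frac{1}{23} = -3834$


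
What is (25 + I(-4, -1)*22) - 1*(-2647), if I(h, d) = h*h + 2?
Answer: 3068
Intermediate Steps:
I(h, d) = 2 + h² (I(h, d) = h² + 2 = 2 + h²)
(25 + I(-4, -1)*22) - 1*(-2647) = (25 + (2 + (-4)²)*22) - 1*(-2647) = (25 + (2 + 16)*22) + 2647 = (25 + 18*22) + 2647 = (25 + 396) + 2647 = 421 + 2647 = 3068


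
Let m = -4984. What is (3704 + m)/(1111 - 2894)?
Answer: 1280/1783 ≈ 0.71789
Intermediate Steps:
(3704 + m)/(1111 - 2894) = (3704 - 4984)/(1111 - 2894) = -1280/(-1783) = -1280*(-1/1783) = 1280/1783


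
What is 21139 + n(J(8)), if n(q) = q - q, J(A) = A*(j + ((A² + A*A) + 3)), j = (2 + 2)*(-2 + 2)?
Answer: 21139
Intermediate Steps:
j = 0 (j = 4*0 = 0)
J(A) = A*(3 + 2*A²) (J(A) = A*(0 + ((A² + A*A) + 3)) = A*(0 + ((A² + A²) + 3)) = A*(0 + (2*A² + 3)) = A*(0 + (3 + 2*A²)) = A*(3 + 2*A²))
n(q) = 0
21139 + n(J(8)) = 21139 + 0 = 21139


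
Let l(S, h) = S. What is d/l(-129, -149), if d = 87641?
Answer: -87641/129 ≈ -679.39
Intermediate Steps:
d/l(-129, -149) = 87641/(-129) = 87641*(-1/129) = -87641/129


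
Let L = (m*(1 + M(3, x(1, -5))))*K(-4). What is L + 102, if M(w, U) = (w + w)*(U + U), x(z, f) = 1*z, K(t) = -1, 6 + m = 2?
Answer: 154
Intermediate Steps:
m = -4 (m = -6 + 2 = -4)
x(z, f) = z
M(w, U) = 4*U*w (M(w, U) = (2*w)*(2*U) = 4*U*w)
L = 52 (L = -4*(1 + 4*1*3)*(-1) = -4*(1 + 12)*(-1) = -4*13*(-1) = -52*(-1) = 52)
L + 102 = 52 + 102 = 154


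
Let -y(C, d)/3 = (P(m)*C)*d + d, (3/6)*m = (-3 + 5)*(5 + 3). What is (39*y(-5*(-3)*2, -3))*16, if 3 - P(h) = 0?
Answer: 511056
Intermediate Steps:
m = 32 (m = 2*((-3 + 5)*(5 + 3)) = 2*(2*8) = 2*16 = 32)
P(h) = 3 (P(h) = 3 - 1*0 = 3 + 0 = 3)
y(C, d) = -3*d - 9*C*d (y(C, d) = -3*((3*C)*d + d) = -3*(3*C*d + d) = -3*(d + 3*C*d) = -3*d - 9*C*d)
(39*y(-5*(-3)*2, -3))*16 = (39*(-3*(-3)*(1 + 3*(-5*(-3)*2))))*16 = (39*(-3*(-3)*(1 + 3*(15*2))))*16 = (39*(-3*(-3)*(1 + 3*30)))*16 = (39*(-3*(-3)*(1 + 90)))*16 = (39*(-3*(-3)*91))*16 = (39*819)*16 = 31941*16 = 511056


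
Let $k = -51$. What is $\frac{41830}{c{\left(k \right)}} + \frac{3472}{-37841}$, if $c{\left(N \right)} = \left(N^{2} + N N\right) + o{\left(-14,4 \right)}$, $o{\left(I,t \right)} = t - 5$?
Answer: $\frac{1564831158}{196811041} \approx 7.9509$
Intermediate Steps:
$o{\left(I,t \right)} = -5 + t$
$c{\left(N \right)} = -1 + 2 N^{2}$ ($c{\left(N \right)} = \left(N^{2} + N N\right) + \left(-5 + 4\right) = \left(N^{2} + N^{2}\right) - 1 = 2 N^{2} - 1 = -1 + 2 N^{2}$)
$\frac{41830}{c{\left(k \right)}} + \frac{3472}{-37841} = \frac{41830}{-1 + 2 \left(-51\right)^{2}} + \frac{3472}{-37841} = \frac{41830}{-1 + 2 \cdot 2601} + 3472 \left(- \frac{1}{37841}\right) = \frac{41830}{-1 + 5202} - \frac{3472}{37841} = \frac{41830}{5201} - \frac{3472}{37841} = \frac{1564831158}{196811041}$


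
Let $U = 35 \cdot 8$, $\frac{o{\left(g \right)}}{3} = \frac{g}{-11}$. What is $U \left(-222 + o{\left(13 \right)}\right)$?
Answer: $- \frac{694680}{11} \approx -63153.0$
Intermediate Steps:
$o{\left(g \right)} = - \frac{3 g}{11}$ ($o{\left(g \right)} = 3 \frac{g}{-11} = 3 g \left(- \frac{1}{11}\right) = 3 \left(- \frac{g}{11}\right) = - \frac{3 g}{11}$)
$U = 280$
$U \left(-222 + o{\left(13 \right)}\right) = 280 \left(-222 - \frac{39}{11}\right) = 280 \left(- \frac{2481}{11}\right) = - \frac{694680}{11}$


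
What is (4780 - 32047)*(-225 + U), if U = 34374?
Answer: -931140783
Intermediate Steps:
(4780 - 32047)*(-225 + U) = (4780 - 32047)*(-225 + 34374) = -27267*34149 = -931140783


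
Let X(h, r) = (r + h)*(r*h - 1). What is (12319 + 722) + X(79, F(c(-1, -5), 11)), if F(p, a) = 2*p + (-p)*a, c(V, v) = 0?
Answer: 12962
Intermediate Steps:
F(p, a) = 2*p - a*p
X(h, r) = (-1 + h*r)*(h + r) (X(h, r) = (h + r)*(h*r - 1) = (h + r)*(-1 + h*r) = (-1 + h*r)*(h + r))
(12319 + 722) + X(79, F(c(-1, -5), 11)) = (12319 + 722) + (-1*79 - 0*(2 - 1*11) + 79*(0*(2 - 1*11))² + (0*(2 - 1*11))*79²) = 13041 + (-79 - 0*(2 - 11) + 79*(0*(2 - 11))² + (0*(2 - 11))*6241) = 13041 + (-79 - 0*(-9) + 79*(0*(-9))² + (0*(-9))*6241) = 13041 + (-79 - 1*0 + 79*0² + 0*6241) = 13041 + (-79 + 0 + 79*0 + 0) = 13041 + (-79 + 0 + 0 + 0) = 13041 - 79 = 12962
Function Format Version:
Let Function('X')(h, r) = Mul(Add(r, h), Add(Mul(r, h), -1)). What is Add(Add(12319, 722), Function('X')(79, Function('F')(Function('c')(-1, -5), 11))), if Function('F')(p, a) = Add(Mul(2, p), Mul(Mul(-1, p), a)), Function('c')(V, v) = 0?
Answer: 12962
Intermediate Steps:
Function('F')(p, a) = Add(Mul(2, p), Mul(-1, a, p))
Function('X')(h, r) = Mul(Add(-1, Mul(h, r)), Add(h, r)) (Function('X')(h, r) = Mul(Add(h, r), Add(Mul(h, r), -1)) = Mul(Add(h, r), Add(-1, Mul(h, r))) = Mul(Add(-1, Mul(h, r)), Add(h, r)))
Add(Add(12319, 722), Function('X')(79, Function('F')(Function('c')(-1, -5), 11))) = Add(Add(12319, 722), Add(Mul(-1, 79), Mul(-1, Mul(0, Add(2, Mul(-1, 11)))), Mul(79, Pow(Mul(0, Add(2, Mul(-1, 11))), 2)), Mul(Mul(0, Add(2, Mul(-1, 11))), Pow(79, 2)))) = Add(13041, Add(-79, Mul(-1, Mul(0, Add(2, -11))), Mul(79, Pow(Mul(0, Add(2, -11)), 2)), Mul(Mul(0, Add(2, -11)), 6241))) = Add(13041, Add(-79, Mul(-1, Mul(0, -9)), Mul(79, Pow(Mul(0, -9), 2)), Mul(Mul(0, -9), 6241))) = Add(13041, Add(-79, Mul(-1, 0), Mul(79, Pow(0, 2)), Mul(0, 6241))) = Add(13041, Add(-79, 0, Mul(79, 0), 0)) = Add(13041, Add(-79, 0, 0, 0)) = Add(13041, -79) = 12962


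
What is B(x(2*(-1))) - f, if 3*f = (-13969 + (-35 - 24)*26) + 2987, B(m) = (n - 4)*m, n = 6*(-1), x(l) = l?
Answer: 4192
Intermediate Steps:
n = -6
B(m) = -10*m (B(m) = (-6 - 4)*m = -10*m)
f = -4172 (f = ((-13969 + (-35 - 24)*26) + 2987)/3 = ((-13969 - 59*26) + 2987)/3 = ((-13969 - 1534) + 2987)/3 = (-15503 + 2987)/3 = (⅓)*(-12516) = -4172)
B(x(2*(-1))) - f = -20*(-1) - 1*(-4172) = -10*(-2) + 4172 = 20 + 4172 = 4192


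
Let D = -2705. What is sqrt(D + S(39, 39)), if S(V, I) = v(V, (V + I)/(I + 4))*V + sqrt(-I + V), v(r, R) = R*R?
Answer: I*sqrt(4764269)/43 ≈ 50.761*I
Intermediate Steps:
v(r, R) = R**2
S(V, I) = sqrt(V - I) + V*(I + V)**2/(4 + I)**2 (S(V, I) = ((V + I)/(I + 4))**2*V + sqrt(-I + V) = ((I + V)/(4 + I))**2*V + sqrt(V - I) = ((I + V)**2/(4 + I)**2)*V + sqrt(V - I) = V*(I + V)**2/(4 + I)**2 + sqrt(V - I) = sqrt(V - I) + V*(I + V)**2/(4 + I)**2)
sqrt(D + S(39, 39)) = sqrt(-2705 + (sqrt(39 - 1*39) + 39*(39 + 39)**2/(4 + 39)**2)) = sqrt(-2705 + (sqrt(39 - 39) + 39*78**2/43**2)) = sqrt(-2705 + (sqrt(0) + 39*(1/1849)*6084)) = sqrt(-2705 + (0 + 237276/1849)) = sqrt(-2705 + 237276/1849) = sqrt(-4764269/1849) = I*sqrt(4764269)/43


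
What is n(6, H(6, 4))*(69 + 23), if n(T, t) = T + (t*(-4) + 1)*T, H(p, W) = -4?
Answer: 9936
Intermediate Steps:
n(T, t) = T + T*(1 - 4*t) (n(T, t) = T + (-4*t + 1)*T = T + (1 - 4*t)*T = T + T*(1 - 4*t))
n(6, H(6, 4))*(69 + 23) = (2*6*(1 - 2*(-4)))*(69 + 23) = (2*6*(1 + 8))*92 = (2*6*9)*92 = 108*92 = 9936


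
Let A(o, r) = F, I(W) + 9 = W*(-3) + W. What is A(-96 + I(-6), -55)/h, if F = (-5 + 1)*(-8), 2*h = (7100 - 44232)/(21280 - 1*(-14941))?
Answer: -579536/9283 ≈ -62.430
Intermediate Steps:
I(W) = -9 - 2*W (I(W) = -9 + (W*(-3) + W) = -9 + (-3*W + W) = -9 - 2*W)
h = -18566/36221 (h = ((7100 - 44232)/(21280 - 1*(-14941)))/2 = (-37132/(21280 + 14941))/2 = (-37132/36221)/2 = (-37132*1/36221)/2 = (½)*(-37132/36221) = -18566/36221 ≈ -0.51258)
F = 32 (F = -4*(-8) = 32)
A(o, r) = 32
A(-96 + I(-6), -55)/h = 32/(-18566/36221) = 32*(-36221/18566) = -579536/9283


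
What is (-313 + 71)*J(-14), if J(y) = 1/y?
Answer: 121/7 ≈ 17.286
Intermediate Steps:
(-313 + 71)*J(-14) = (-313 + 71)/(-14) = -242*(-1/14) = 121/7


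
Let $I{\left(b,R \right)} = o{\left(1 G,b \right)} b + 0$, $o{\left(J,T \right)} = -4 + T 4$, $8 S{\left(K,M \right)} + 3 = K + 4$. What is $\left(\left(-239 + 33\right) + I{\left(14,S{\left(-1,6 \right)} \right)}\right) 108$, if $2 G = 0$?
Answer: $56376$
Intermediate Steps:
$G = 0$ ($G = \frac{1}{2} \cdot 0 = 0$)
$S{\left(K,M \right)} = \frac{1}{8} + \frac{K}{8}$ ($S{\left(K,M \right)} = - \frac{3}{8} + \frac{K + 4}{8} = - \frac{3}{8} + \frac{4 + K}{8} = - \frac{3}{8} + \left(\frac{1}{2} + \frac{K}{8}\right) = \frac{1}{8} + \frac{K}{8}$)
$o{\left(J,T \right)} = -4 + 4 T$
$I{\left(b,R \right)} = b \left(-4 + 4 b\right)$ ($I{\left(b,R \right)} = \left(-4 + 4 b\right) b + 0 = b \left(-4 + 4 b\right) + 0 = b \left(-4 + 4 b\right)$)
$\left(\left(-239 + 33\right) + I{\left(14,S{\left(-1,6 \right)} \right)}\right) 108 = \left(\left(-239 + 33\right) + 4 \cdot 14 \left(-1 + 14\right)\right) 108 = \left(-206 + 4 \cdot 14 \cdot 13\right) 108 = \left(-206 + 728\right) 108 = 522 \cdot 108 = 56376$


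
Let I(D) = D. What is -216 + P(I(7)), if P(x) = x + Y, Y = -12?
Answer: -221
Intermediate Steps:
P(x) = -12 + x (P(x) = x - 12 = -12 + x)
-216 + P(I(7)) = -216 + (-12 + 7) = -216 - 5 = -221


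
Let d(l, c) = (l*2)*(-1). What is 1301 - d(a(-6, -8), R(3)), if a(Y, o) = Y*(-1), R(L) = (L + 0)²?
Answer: 1313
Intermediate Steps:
R(L) = L²
a(Y, o) = -Y
d(l, c) = -2*l (d(l, c) = (2*l)*(-1) = -2*l)
1301 - d(a(-6, -8), R(3)) = 1301 - (-2)*(-1*(-6)) = 1301 - (-2)*6 = 1301 - 1*(-12) = 1301 + 12 = 1313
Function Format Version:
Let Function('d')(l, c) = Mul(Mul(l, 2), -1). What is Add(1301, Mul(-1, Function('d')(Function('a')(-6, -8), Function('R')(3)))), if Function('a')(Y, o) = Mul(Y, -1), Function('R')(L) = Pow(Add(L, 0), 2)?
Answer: 1313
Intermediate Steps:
Function('R')(L) = Pow(L, 2)
Function('a')(Y, o) = Mul(-1, Y)
Function('d')(l, c) = Mul(-2, l) (Function('d')(l, c) = Mul(Mul(2, l), -1) = Mul(-2, l))
Add(1301, Mul(-1, Function('d')(Function('a')(-6, -8), Function('R')(3)))) = Add(1301, Mul(-1, Mul(-2, Mul(-1, -6)))) = Add(1301, Mul(-1, Mul(-2, 6))) = Add(1301, Mul(-1, -12)) = Add(1301, 12) = 1313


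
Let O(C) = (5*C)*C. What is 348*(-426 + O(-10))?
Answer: 25752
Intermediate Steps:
O(C) = 5*C²
348*(-426 + O(-10)) = 348*(-426 + 5*(-10)²) = 348*(-426 + 5*100) = 348*(-426 + 500) = 348*74 = 25752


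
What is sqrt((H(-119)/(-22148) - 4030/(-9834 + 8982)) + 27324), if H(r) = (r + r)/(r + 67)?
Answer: sqrt(2097675513100506066)/8761116 ≈ 165.31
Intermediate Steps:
H(r) = 2*r/(67 + r) (H(r) = (2*r)/(67 + r) = 2*r/(67 + r))
sqrt((H(-119)/(-22148) - 4030/(-9834 + 8982)) + 27324) = sqrt(((2*(-119)/(67 - 119))/(-22148) - 4030/(-9834 + 8982)) + 27324) = sqrt(((2*(-119)/(-52))*(-1/22148) - 4030/(-852)) + 27324) = sqrt(((2*(-119)*(-1/52))*(-1/22148) - 4030*(-1/852)) + 27324) = sqrt(((119/26)*(-1/22148) + 2015/426) + 27324) = sqrt((-17/82264 + 2015/426) + 27324) = sqrt(82877359/17522232 + 27324) = sqrt(478860344527/17522232) = sqrt(2097675513100506066)/8761116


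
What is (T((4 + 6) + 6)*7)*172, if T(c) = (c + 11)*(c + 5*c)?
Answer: 3120768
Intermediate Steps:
T(c) = 6*c*(11 + c) (T(c) = (11 + c)*(6*c) = 6*c*(11 + c))
(T((4 + 6) + 6)*7)*172 = ((6*((4 + 6) + 6)*(11 + ((4 + 6) + 6)))*7)*172 = ((6*(10 + 6)*(11 + (10 + 6)))*7)*172 = ((6*16*(11 + 16))*7)*172 = ((6*16*27)*7)*172 = (2592*7)*172 = 18144*172 = 3120768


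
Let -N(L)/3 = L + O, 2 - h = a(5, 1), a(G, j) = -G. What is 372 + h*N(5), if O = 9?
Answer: 78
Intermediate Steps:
h = 7 (h = 2 - (-1)*5 = 2 - 1*(-5) = 2 + 5 = 7)
N(L) = -27 - 3*L (N(L) = -3*(L + 9) = -3*(9 + L) = -27 - 3*L)
372 + h*N(5) = 372 + 7*(-27 - 3*5) = 372 + 7*(-27 - 15) = 372 + 7*(-42) = 372 - 294 = 78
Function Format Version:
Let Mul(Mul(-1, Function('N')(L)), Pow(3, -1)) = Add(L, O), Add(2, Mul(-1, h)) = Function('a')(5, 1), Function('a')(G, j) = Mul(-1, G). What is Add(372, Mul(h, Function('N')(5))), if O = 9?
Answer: 78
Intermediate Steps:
h = 7 (h = Add(2, Mul(-1, Mul(-1, 5))) = Add(2, Mul(-1, -5)) = Add(2, 5) = 7)
Function('N')(L) = Add(-27, Mul(-3, L)) (Function('N')(L) = Mul(-3, Add(L, 9)) = Mul(-3, Add(9, L)) = Add(-27, Mul(-3, L)))
Add(372, Mul(h, Function('N')(5))) = Add(372, Mul(7, Add(-27, Mul(-3, 5)))) = Add(372, Mul(7, Add(-27, -15))) = Add(372, Mul(7, -42)) = Add(372, -294) = 78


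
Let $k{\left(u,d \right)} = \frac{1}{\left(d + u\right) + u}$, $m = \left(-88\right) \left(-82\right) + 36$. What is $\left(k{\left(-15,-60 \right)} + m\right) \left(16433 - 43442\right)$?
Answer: $- \frac{1958689679}{10} \approx -1.9587 \cdot 10^{8}$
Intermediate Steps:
$m = 7252$ ($m = 7216 + 36 = 7252$)
$k{\left(u,d \right)} = \frac{1}{d + 2 u}$
$\left(k{\left(-15,-60 \right)} + m\right) \left(16433 - 43442\right) = \left(\frac{1}{-60 + 2 \left(-15\right)} + 7252\right) \left(16433 - 43442\right) = \left(\frac{1}{-60 - 30} + 7252\right) \left(-27009\right) = \left(\frac{1}{-90} + 7252\right) \left(-27009\right) = \left(- \frac{1}{90} + 7252\right) \left(-27009\right) = \frac{652679}{90} \left(-27009\right) = - \frac{1958689679}{10}$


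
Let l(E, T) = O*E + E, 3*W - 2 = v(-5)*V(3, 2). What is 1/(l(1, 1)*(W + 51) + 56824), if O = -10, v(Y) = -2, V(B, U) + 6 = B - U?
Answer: 1/56329 ≈ 1.7753e-5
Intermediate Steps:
V(B, U) = -6 + B - U (V(B, U) = -6 + (B - U) = -6 + B - U)
W = 4 (W = ⅔ + (-2*(-6 + 3 - 1*2))/3 = ⅔ + (-2*(-6 + 3 - 2))/3 = ⅔ + (-2*(-5))/3 = ⅔ + (⅓)*10 = ⅔ + 10/3 = 4)
l(E, T) = -9*E (l(E, T) = -10*E + E = -9*E)
1/(l(1, 1)*(W + 51) + 56824) = 1/((-9*1)*(4 + 51) + 56824) = 1/(-9*55 + 56824) = 1/(-495 + 56824) = 1/56329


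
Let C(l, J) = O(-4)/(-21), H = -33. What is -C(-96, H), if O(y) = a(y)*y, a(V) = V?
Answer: 16/21 ≈ 0.76190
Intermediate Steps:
O(y) = y**2 (O(y) = y*y = y**2)
C(l, J) = -16/21 (C(l, J) = (-4)**2/(-21) = 16*(-1/21) = -16/21)
-C(-96, H) = -1*(-16/21) = 16/21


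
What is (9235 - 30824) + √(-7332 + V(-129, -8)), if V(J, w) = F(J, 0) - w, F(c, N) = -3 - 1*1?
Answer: -21589 + 4*I*√458 ≈ -21589.0 + 85.604*I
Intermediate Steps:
F(c, N) = -4 (F(c, N) = -3 - 1 = -4)
V(J, w) = -4 - w
(9235 - 30824) + √(-7332 + V(-129, -8)) = (9235 - 30824) + √(-7332 + (-4 - 1*(-8))) = -21589 + √(-7332 + (-4 + 8)) = -21589 + √(-7332 + 4) = -21589 + √(-7328) = -21589 + 4*I*√458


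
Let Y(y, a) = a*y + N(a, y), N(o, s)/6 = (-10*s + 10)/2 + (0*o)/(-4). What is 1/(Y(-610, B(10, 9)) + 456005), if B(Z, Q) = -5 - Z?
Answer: 1/483485 ≈ 2.0683e-6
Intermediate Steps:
N(o, s) = 30 - 30*s (N(o, s) = 6*((-10*s + 10)/2 + (0*o)/(-4)) = 6*((10 - 10*s)*(1/2) + 0*(-1/4)) = 6*((5 - 5*s) + 0) = 6*(5 - 5*s) = 30 - 30*s)
Y(y, a) = 30 - 30*y + a*y (Y(y, a) = a*y + (30 - 30*y) = 30 - 30*y + a*y)
1/(Y(-610, B(10, 9)) + 456005) = 1/((30 - 30*(-610) + (-5 - 1*10)*(-610)) + 456005) = 1/((30 + 18300 + (-5 - 10)*(-610)) + 456005) = 1/((30 + 18300 - 15*(-610)) + 456005) = 1/((30 + 18300 + 9150) + 456005) = 1/(27480 + 456005) = 1/483485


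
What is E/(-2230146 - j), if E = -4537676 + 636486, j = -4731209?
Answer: -3901190/2501063 ≈ -1.5598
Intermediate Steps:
E = -3901190
E/(-2230146 - j) = -3901190/(-2230146 - 1*(-4731209)) = -3901190/(-2230146 + 4731209) = -3901190/2501063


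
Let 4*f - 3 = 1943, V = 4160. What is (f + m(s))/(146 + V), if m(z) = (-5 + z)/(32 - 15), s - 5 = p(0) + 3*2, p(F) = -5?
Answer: 16543/146404 ≈ 0.11300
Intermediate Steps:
f = 973/2 (f = ¾ + (¼)*1943 = ¾ + 1943/4 = 973/2 ≈ 486.50)
s = 6 (s = 5 + (-5 + 3*2) = 5 + (-5 + 6) = 5 + 1 = 6)
m(z) = -5/17 + z/17 (m(z) = (-5 + z)/17 = (-5 + z)*(1/17) = -5/17 + z/17)
(f + m(s))/(146 + V) = (973/2 + (-5/17 + (1/17)*6))/(146 + 4160) = (973/2 + (-5/17 + 6/17))/4306 = (973/2 + 1/17)*(1/4306) = (16543/34)*(1/4306) = 16543/146404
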